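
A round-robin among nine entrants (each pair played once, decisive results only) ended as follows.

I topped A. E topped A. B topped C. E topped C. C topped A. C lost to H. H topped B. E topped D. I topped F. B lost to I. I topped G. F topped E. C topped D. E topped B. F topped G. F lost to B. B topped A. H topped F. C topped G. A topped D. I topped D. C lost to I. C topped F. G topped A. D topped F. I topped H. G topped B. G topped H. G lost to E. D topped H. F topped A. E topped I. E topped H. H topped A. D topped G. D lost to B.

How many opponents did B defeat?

B's results: beat A, C, D, F; lost to E, G, H, I.
That is 4 wins.

4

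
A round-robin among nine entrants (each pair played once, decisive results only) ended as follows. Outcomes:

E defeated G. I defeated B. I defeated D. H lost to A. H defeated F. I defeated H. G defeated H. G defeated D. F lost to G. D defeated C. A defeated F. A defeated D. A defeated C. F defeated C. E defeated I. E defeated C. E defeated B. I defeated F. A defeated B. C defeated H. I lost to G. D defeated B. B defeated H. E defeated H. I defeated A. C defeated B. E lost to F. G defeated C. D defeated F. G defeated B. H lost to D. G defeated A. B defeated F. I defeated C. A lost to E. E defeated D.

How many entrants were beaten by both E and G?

E beat: A, B, C, D, G, H, I.
G beat: A, B, C, D, F, H, I.
Both beat: A, B, C, D, H, I — 6.

6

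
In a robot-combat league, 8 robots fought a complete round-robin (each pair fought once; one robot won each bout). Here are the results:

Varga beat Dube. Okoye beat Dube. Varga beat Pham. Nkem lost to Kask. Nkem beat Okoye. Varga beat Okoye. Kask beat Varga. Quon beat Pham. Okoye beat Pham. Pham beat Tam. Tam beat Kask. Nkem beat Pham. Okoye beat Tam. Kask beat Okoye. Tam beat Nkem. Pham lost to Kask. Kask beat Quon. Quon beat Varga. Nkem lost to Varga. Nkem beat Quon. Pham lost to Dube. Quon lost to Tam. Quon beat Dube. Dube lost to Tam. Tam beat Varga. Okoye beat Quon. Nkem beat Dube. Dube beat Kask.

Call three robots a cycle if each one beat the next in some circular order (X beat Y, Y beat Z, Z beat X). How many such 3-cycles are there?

Win totals: Tam 5, Dube 2, Quon 3, Pham 1, Okoye 4, Varga 4, Kask 5, Nkem 4.
A robot with w wins dominates both others in C(w,2) triples; summing gives 10 + 1 + 3 + 0 + 6 + 6 + 10 + 6 = 42 transitive triples.
Total triples C(8,3) = 56, so cyclic triples = 56 − 42 = 14.

14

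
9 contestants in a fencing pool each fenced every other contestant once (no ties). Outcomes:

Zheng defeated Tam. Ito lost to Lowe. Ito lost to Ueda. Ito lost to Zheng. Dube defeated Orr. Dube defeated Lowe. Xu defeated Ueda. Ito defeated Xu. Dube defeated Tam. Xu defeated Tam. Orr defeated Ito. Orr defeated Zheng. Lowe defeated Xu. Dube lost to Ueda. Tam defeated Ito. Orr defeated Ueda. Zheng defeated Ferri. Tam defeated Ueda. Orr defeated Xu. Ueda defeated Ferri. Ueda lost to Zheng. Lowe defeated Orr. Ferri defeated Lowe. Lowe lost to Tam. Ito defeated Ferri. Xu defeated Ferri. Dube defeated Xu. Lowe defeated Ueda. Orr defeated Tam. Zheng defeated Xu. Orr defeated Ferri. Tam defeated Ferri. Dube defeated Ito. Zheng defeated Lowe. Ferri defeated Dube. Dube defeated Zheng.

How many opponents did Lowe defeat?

4

Lowe's results: beat Ito, Ueda, Xu, Orr; lost to Zheng, Tam, Ferri, Dube.
That is 4 wins.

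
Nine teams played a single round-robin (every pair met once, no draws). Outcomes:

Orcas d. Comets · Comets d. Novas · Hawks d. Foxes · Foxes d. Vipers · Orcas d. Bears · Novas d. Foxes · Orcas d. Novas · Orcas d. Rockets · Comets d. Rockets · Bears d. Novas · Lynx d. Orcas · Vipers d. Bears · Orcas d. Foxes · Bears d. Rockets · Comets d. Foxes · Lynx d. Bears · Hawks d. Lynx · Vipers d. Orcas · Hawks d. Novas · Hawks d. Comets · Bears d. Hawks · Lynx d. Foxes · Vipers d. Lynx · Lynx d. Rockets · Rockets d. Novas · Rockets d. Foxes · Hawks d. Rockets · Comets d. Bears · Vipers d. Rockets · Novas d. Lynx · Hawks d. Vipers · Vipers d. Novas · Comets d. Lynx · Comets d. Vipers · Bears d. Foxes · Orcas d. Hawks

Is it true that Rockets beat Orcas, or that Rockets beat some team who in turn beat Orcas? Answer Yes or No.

No

Rockets did not beat Orcas directly.
Rockets beat Novas, Foxes, but each of them lost to Orcas. No two-step path.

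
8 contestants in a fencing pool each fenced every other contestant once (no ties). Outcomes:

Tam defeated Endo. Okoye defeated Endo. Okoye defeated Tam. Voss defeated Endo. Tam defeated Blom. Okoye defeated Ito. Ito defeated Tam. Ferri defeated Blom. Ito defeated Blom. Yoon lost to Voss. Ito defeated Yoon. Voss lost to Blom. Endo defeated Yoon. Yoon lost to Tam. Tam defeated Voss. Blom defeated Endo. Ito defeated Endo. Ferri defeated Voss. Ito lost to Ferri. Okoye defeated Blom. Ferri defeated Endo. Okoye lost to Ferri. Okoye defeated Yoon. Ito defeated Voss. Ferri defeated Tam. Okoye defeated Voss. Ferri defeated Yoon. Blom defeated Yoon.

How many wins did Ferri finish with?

Ferri's results: beat Tam, Ito, Endo, Yoon, Blom, Voss, Okoye; lost to no one.
That is 7 wins.

7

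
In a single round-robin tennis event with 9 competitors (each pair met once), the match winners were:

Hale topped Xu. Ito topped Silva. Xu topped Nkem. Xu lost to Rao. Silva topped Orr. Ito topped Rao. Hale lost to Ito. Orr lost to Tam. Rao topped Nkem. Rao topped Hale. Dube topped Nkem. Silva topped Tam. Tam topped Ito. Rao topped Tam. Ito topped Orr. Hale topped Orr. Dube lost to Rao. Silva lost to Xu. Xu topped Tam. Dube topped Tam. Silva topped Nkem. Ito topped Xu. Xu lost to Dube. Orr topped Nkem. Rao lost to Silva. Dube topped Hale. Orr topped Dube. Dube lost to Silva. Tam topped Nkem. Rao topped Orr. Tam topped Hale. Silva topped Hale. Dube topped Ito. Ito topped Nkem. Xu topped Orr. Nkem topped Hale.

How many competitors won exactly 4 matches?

Win totals: Ito 6, Dube 5, Nkem 1, Xu 4, Tam 4, Orr 2, Silva 6, Hale 2, Rao 6.
Exactly 4: Xu, Tam — 2 competitors.

2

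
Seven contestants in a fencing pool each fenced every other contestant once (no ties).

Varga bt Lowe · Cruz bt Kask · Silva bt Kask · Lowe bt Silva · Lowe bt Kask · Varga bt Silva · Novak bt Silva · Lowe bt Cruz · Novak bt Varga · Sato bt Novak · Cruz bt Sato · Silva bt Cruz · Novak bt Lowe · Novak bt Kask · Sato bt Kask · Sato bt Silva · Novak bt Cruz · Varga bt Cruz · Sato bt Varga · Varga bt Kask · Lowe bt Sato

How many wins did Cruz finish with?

2

Cruz's results: beat Sato, Kask; lost to Lowe, Silva, Novak, Varga.
That is 2 wins.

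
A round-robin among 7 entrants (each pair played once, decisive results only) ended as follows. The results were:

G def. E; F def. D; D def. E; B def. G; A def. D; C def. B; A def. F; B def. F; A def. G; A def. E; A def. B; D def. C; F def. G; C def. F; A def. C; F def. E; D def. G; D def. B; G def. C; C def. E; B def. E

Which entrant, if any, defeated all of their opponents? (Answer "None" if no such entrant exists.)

A has 6 wins out of 6 opponents — a perfect record.

A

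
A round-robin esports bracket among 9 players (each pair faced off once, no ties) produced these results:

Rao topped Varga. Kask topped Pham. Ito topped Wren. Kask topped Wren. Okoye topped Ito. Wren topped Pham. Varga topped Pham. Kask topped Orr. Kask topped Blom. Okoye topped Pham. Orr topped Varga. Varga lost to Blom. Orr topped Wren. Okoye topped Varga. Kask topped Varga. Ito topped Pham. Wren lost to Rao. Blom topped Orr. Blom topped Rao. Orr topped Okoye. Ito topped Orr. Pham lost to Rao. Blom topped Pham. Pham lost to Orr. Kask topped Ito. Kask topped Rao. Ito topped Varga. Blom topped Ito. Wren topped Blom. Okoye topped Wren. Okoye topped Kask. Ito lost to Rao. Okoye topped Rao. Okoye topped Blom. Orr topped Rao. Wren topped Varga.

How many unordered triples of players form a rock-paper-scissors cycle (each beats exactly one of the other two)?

Win totals: Rao 4, Varga 1, Kask 7, Blom 5, Okoye 7, Ito 4, Wren 3, Orr 5, Pham 0.
A player with w wins dominates both others in C(w,2) triples; summing gives 6 + 0 + 21 + 10 + 21 + 6 + 3 + 10 + 0 = 77 transitive triples.
Total triples C(9,3) = 84, so cyclic triples = 84 − 77 = 7.

7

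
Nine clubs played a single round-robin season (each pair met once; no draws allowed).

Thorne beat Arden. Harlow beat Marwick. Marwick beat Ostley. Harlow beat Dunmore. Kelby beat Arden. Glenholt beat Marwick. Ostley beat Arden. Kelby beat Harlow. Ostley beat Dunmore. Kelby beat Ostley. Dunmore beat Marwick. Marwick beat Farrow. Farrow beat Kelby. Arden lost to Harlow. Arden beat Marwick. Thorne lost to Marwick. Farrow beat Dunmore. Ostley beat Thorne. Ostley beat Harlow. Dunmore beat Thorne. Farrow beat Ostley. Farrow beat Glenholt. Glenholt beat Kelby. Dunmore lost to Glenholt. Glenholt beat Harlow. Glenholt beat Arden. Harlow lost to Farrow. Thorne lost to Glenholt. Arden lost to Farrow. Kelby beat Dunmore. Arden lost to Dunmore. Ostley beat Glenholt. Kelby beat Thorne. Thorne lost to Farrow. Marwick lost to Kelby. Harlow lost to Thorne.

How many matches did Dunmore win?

3

Dunmore's results: beat Marwick, Arden, Thorne; lost to Glenholt, Farrow, Ostley, Harlow, Kelby.
That is 3 wins.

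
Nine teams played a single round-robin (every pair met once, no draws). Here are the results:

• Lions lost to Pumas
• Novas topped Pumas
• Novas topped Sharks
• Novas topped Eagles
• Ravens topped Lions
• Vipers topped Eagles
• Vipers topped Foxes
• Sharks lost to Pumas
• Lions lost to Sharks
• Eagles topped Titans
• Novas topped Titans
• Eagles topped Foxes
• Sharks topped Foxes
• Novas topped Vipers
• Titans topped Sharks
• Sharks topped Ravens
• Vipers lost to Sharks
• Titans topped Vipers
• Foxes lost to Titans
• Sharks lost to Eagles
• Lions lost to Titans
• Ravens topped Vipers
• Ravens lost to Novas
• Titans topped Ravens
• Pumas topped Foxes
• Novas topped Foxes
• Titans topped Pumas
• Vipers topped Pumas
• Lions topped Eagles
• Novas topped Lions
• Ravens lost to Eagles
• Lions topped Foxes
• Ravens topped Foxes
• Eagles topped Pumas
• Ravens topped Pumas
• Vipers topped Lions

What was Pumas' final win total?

Pumas' results: beat Foxes, Lions, Sharks; lost to Ravens, Novas, Titans, Eagles, Vipers.
That is 3 wins.

3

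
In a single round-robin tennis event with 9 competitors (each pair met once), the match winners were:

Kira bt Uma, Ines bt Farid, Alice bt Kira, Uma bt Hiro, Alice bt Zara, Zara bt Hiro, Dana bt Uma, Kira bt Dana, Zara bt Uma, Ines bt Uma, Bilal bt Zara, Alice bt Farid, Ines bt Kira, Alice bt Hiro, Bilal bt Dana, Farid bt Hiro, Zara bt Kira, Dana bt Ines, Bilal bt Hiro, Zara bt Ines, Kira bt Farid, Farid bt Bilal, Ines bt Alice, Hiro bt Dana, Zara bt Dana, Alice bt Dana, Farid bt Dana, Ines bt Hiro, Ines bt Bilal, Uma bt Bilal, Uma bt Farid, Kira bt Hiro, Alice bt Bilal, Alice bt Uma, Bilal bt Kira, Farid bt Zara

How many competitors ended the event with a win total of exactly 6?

Win totals: Alice 7, Kira 4, Zara 5, Hiro 1, Ines 6, Uma 3, Dana 2, Farid 4, Bilal 4.
Exactly 6: Ines — 1 competitor.

1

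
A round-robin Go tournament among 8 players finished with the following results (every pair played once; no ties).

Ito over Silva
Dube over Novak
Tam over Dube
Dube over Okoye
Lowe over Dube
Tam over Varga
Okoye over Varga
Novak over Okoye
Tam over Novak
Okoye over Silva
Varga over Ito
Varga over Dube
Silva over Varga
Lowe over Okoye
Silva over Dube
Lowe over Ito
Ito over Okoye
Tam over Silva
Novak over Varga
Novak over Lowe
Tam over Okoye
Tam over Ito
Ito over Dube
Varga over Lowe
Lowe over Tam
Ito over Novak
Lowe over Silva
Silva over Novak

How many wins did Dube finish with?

2

Dube's results: beat Novak, Okoye; lost to Varga, Silva, Lowe, Ito, Tam.
That is 2 wins.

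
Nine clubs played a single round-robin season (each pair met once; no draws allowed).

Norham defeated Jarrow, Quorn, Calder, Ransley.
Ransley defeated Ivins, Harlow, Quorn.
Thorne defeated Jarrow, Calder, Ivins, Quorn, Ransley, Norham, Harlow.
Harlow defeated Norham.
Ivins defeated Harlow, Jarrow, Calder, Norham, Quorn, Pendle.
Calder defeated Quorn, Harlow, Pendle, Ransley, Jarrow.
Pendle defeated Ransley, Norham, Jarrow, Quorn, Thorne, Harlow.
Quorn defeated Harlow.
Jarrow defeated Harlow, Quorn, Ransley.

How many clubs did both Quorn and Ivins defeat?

1

Quorn beat: Harlow.
Ivins beat: Harlow, Pendle, Jarrow, Norham, Calder, Quorn.
Both beat: Harlow — 1.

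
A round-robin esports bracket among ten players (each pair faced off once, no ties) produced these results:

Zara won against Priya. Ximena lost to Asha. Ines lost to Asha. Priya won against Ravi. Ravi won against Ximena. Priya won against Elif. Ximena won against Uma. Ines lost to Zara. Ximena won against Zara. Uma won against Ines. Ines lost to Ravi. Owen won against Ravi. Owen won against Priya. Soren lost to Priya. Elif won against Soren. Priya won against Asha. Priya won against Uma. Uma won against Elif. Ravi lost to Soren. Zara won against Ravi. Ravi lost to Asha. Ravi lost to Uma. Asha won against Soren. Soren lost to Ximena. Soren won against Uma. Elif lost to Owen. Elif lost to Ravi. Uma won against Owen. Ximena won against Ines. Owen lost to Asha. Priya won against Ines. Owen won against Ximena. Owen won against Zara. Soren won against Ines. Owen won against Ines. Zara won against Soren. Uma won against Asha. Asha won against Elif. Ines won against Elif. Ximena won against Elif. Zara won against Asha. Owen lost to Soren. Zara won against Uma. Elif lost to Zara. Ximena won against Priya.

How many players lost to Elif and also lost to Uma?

0

Elif beat: Soren.
Uma beat: Ines, Elif, Asha, Ravi, Owen.
No one was beaten by both.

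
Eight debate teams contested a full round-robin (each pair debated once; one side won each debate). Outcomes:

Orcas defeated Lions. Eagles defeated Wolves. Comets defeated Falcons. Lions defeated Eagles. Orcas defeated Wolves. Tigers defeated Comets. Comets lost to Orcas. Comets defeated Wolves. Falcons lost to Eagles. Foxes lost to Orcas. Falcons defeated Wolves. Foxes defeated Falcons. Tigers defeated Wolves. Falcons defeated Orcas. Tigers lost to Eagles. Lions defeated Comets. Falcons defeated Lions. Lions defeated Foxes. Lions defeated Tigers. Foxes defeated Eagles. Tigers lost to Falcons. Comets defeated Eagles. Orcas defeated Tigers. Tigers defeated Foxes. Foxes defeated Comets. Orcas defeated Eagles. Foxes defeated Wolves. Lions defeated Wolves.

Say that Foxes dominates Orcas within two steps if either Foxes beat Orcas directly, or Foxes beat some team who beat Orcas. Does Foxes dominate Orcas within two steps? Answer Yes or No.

Yes

Foxes did not beat Orcas directly.
Foxes beat Eagles, Falcons, Comets, Wolves. Of those, Falcons beat Orcas.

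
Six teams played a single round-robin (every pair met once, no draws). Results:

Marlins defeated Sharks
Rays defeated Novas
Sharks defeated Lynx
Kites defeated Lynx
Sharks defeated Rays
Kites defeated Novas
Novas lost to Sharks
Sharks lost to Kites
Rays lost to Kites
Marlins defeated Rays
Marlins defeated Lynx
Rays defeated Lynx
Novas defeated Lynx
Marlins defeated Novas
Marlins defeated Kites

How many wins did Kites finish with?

Kites' results: beat Novas, Lynx, Rays, Sharks; lost to Marlins.
That is 4 wins.

4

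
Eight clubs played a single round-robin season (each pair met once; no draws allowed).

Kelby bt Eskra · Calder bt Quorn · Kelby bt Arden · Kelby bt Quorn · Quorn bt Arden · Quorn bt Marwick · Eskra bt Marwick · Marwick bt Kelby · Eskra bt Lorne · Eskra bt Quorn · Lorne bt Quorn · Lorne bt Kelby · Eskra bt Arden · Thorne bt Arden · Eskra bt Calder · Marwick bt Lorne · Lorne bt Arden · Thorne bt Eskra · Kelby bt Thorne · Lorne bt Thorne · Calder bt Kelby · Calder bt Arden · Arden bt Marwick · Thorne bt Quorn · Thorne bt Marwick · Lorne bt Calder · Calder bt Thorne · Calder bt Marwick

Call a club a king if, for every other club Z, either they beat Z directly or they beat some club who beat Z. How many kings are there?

Kelby reaches everyone (king).
Arden cannot reach Quorn, Calder, Eskra, Thorne in two steps.
Quorn cannot reach Calder, Eskra, Thorne in two steps.
Calder reaches everyone (king).
Eskra reaches everyone (king).
Lorne reaches everyone (king).
Marwick reaches everyone (king).
Thorne reaches everyone (king).
Kings: Kelby, Calder, Eskra, Lorne, Marwick, Thorne — 6.

6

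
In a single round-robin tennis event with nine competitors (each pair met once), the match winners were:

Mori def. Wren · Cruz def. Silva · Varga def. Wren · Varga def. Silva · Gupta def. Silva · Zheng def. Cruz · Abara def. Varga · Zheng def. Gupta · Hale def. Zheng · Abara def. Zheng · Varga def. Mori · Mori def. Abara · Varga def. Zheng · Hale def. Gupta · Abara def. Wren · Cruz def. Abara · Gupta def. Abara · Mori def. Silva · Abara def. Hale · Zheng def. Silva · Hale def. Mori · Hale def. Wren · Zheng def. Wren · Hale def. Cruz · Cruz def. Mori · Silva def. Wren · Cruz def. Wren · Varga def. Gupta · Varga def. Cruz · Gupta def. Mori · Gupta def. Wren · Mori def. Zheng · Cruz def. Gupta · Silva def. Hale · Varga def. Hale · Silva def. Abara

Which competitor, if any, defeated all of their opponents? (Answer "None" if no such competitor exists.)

Highest win total is Varga with 7 (out of 8 possible).
Varga lost to Abara, so no competitor went undefeated.

None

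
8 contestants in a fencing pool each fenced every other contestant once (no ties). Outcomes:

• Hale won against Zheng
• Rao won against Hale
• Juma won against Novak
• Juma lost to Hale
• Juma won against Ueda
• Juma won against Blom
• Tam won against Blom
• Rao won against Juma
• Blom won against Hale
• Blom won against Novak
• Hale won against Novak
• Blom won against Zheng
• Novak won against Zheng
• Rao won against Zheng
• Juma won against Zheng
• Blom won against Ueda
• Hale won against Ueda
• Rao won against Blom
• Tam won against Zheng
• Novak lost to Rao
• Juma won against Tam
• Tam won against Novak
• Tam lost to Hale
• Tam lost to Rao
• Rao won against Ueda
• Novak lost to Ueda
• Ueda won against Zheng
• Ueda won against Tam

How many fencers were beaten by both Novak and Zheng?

Novak beat: Zheng.
Zheng beat: no one.
No one was beaten by both.

0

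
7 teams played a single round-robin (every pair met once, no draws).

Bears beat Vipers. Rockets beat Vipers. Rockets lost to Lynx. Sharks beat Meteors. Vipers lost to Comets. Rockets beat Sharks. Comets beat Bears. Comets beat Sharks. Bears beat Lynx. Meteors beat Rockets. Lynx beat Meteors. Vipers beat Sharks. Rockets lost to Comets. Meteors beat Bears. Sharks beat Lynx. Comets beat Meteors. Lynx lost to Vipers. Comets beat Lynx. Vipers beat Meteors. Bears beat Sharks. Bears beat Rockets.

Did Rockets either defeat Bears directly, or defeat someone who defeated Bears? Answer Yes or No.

Rockets did not beat Bears directly.
Rockets beat Vipers, Sharks, but each of them lost to Bears. No two-step path.

No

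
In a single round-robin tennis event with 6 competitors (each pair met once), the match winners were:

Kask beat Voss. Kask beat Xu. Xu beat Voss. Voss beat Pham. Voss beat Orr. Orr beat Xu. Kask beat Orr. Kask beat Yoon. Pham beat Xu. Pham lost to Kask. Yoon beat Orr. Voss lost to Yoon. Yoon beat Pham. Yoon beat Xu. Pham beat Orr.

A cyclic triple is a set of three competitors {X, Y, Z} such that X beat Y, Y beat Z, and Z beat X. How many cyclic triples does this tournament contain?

2

Of the C(6,3) = 20 triples, the cyclic ones are: {Pham, Voss, Xu}; {Voss, Orr, Xu}.
That is 2.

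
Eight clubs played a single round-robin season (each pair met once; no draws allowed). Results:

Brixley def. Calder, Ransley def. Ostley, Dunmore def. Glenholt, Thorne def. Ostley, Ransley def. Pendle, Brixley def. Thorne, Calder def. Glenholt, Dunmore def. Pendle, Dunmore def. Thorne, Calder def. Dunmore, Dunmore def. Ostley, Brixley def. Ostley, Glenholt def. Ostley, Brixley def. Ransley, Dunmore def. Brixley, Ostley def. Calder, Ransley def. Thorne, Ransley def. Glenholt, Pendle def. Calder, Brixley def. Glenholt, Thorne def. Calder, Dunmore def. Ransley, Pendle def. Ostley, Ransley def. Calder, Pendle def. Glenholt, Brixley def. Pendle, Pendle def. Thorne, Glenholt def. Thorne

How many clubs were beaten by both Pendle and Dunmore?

Pendle beat: Glenholt, Thorne, Calder, Ostley.
Dunmore beat: Brixley, Ransley, Glenholt, Thorne, Ostley, Pendle.
Both beat: Glenholt, Thorne, Ostley — 3.

3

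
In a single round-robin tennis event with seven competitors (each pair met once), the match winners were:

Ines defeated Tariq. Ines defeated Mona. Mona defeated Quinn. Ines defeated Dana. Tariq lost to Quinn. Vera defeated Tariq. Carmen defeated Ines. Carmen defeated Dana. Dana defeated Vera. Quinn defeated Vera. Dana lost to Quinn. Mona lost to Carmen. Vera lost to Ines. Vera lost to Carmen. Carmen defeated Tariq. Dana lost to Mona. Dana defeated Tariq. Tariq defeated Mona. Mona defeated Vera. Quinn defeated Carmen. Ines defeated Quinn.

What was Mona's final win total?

Mona's results: beat Dana, Quinn, Vera; lost to Carmen, Tariq, Ines.
That is 3 wins.

3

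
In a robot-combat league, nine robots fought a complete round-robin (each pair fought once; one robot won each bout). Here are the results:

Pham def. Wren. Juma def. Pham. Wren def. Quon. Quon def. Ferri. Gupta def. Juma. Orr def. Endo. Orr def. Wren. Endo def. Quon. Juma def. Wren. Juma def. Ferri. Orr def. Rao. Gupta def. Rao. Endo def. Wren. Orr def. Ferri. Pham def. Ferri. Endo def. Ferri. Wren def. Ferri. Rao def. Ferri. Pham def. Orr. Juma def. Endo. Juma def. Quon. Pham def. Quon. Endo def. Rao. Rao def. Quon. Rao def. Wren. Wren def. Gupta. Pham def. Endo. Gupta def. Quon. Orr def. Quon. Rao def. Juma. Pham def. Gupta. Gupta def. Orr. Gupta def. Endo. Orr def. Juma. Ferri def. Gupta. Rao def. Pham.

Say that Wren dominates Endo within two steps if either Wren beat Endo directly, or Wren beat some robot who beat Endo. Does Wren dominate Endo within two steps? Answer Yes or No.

Wren did not beat Endo directly.
Wren beat Quon, Ferri, Gupta. Of those, Gupta beat Endo.

Yes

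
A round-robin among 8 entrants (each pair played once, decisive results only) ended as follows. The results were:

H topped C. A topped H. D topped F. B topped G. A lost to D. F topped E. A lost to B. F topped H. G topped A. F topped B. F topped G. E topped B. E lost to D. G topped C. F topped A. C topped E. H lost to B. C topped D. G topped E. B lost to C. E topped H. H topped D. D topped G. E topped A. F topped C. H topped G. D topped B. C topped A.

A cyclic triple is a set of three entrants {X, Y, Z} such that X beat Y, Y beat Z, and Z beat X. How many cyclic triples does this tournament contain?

Win totals: A 1, B 3, C 4, D 5, E 3, F 6, G 3, H 3.
An entrant with w wins dominates both others in C(w,2) triples; summing gives 0 + 3 + 6 + 10 + 3 + 15 + 3 + 3 = 43 transitive triples.
Total triples C(8,3) = 56, so cyclic triples = 56 − 43 = 13.

13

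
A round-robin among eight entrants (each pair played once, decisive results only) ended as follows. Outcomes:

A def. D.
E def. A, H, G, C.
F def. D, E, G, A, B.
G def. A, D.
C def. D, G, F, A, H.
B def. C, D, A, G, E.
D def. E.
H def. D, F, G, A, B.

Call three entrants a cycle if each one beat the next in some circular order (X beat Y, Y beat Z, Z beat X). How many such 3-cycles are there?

9

Win totals: A 1, B 5, C 5, D 1, E 4, F 5, G 2, H 5.
An entrant with w wins dominates both others in C(w,2) triples; summing gives 0 + 10 + 10 + 0 + 6 + 10 + 1 + 10 = 47 transitive triples.
Total triples C(8,3) = 56, so cyclic triples = 56 − 47 = 9.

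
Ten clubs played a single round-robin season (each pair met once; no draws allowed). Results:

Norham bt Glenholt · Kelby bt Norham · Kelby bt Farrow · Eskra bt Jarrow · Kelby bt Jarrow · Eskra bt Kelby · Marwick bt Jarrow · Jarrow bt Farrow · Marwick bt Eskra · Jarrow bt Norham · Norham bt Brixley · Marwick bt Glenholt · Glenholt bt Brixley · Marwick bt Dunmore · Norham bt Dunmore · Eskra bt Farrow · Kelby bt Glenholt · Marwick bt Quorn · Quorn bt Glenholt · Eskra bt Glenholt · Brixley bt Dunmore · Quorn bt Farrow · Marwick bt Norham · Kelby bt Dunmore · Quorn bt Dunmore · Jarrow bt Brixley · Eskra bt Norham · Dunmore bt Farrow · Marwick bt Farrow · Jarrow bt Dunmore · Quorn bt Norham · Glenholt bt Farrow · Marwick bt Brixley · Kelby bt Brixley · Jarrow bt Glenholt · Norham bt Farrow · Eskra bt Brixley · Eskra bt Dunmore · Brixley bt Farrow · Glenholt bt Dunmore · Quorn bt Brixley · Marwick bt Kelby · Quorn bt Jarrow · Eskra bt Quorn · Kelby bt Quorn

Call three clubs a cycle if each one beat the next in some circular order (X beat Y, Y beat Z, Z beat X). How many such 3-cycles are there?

Win totals: Quorn 6, Eskra 8, Dunmore 1, Glenholt 3, Brixley 2, Marwick 9, Jarrow 5, Farrow 0, Norham 4, Kelby 7.
A club with w wins dominates both others in C(w,2) triples; summing gives 15 + 28 + 0 + 3 + 1 + 36 + 10 + 0 + 6 + 21 = 120 transitive triples.
Total triples C(10,3) = 120, so cyclic triples = 120 − 120 = 0.

0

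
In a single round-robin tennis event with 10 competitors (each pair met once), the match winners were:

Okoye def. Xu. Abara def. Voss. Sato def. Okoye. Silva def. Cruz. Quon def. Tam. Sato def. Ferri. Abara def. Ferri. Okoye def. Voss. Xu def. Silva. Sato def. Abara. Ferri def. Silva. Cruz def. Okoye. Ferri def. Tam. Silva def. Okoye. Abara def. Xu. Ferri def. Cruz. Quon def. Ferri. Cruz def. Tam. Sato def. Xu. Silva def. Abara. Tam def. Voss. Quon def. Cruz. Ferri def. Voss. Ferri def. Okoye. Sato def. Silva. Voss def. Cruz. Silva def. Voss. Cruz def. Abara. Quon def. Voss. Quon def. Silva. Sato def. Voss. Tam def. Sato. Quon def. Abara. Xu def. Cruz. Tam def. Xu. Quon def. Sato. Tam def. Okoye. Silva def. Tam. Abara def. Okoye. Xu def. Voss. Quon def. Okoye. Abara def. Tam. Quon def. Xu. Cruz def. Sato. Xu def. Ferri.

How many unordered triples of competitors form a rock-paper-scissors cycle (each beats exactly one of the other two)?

Win totals: Abara 5, Ferri 5, Okoye 2, Xu 4, Sato 6, Quon 9, Cruz 4, Silva 5, Voss 1, Tam 4.
A competitor with w wins dominates both others in C(w,2) triples; summing gives 10 + 10 + 1 + 6 + 15 + 36 + 6 + 10 + 0 + 6 = 100 transitive triples.
Total triples C(10,3) = 120, so cyclic triples = 120 − 100 = 20.

20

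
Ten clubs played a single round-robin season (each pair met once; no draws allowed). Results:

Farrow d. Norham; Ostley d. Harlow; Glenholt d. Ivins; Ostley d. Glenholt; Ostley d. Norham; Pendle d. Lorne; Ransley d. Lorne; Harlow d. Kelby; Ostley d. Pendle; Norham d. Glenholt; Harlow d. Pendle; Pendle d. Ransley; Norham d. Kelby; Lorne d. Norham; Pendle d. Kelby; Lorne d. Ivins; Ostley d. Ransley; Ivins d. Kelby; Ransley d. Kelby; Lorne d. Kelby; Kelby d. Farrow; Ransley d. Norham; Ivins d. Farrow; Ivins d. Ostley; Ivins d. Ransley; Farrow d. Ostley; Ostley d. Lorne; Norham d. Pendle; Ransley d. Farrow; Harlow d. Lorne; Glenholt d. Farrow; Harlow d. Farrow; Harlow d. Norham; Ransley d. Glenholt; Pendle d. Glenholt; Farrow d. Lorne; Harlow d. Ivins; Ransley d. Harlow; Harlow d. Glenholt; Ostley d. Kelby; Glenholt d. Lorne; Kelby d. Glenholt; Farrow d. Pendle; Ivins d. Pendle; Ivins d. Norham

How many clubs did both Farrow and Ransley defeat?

2

Farrow beat: Lorne, Pendle, Norham, Ostley.
Ransley beat: Harlow, Lorne, Norham, Glenholt, Kelby, Farrow.
Both beat: Lorne, Norham — 2.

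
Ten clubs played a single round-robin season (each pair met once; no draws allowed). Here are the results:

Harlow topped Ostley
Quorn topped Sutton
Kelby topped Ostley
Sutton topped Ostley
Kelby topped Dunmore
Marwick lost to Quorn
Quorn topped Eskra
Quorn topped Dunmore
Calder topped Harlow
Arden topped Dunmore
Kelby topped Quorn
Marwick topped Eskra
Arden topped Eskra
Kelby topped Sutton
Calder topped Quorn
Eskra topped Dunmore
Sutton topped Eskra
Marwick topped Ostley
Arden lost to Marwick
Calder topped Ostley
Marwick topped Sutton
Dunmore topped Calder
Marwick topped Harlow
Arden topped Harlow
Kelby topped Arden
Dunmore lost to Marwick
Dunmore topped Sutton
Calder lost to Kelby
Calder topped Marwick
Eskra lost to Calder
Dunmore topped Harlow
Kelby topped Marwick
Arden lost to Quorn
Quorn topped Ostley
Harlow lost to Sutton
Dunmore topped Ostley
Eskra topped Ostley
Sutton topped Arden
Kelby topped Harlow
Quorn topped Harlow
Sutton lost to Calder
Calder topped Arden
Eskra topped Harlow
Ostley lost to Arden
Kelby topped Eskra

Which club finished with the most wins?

Win totals: Eskra 3, Dunmore 4, Arden 4, Calder 7, Quorn 7, Kelby 9, Sutton 4, Marwick 6, Ostley 0, Harlow 1.
Kelby leads with 9 wins (next highest: 7).

Kelby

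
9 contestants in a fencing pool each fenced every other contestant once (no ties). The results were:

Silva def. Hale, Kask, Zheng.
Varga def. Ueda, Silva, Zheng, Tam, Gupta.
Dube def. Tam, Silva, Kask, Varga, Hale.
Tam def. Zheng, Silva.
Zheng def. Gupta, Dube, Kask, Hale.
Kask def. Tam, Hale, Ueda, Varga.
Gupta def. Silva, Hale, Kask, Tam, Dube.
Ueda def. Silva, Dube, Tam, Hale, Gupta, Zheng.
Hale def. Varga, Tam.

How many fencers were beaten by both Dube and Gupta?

Dube beat: Silva, Kask, Tam, Hale, Varga.
Gupta beat: Silva, Kask, Tam, Dube, Hale.
Both beat: Silva, Kask, Tam, Hale — 4.

4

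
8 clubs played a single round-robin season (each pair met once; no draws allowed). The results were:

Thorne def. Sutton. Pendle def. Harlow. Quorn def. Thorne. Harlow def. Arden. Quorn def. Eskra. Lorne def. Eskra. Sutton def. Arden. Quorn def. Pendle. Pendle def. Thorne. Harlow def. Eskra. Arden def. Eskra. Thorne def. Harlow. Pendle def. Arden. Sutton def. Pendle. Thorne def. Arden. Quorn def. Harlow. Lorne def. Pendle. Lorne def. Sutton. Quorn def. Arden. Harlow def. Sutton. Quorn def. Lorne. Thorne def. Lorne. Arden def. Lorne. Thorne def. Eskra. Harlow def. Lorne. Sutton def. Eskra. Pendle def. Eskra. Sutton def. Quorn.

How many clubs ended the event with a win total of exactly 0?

Win totals: Arden 2, Sutton 4, Lorne 3, Quorn 6, Eskra 0, Harlow 4, Thorne 5, Pendle 4.
Exactly 0: Eskra — 1 club.

1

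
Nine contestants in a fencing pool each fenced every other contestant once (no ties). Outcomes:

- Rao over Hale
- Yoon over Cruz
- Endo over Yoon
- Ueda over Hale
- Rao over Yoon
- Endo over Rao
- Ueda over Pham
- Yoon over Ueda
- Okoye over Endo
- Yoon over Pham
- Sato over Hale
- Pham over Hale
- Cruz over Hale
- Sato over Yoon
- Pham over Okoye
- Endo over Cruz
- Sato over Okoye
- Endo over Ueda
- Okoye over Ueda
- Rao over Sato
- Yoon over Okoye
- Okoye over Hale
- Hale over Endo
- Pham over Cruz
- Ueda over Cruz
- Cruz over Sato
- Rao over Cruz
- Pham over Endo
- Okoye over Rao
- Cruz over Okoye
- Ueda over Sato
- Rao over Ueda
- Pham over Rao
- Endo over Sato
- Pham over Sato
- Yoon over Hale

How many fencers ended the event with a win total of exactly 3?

Win totals: Pham 6, Okoye 4, Endo 5, Hale 1, Sato 3, Cruz 3, Rao 5, Yoon 5, Ueda 4.
Exactly 3: Sato, Cruz — 2 fencers.

2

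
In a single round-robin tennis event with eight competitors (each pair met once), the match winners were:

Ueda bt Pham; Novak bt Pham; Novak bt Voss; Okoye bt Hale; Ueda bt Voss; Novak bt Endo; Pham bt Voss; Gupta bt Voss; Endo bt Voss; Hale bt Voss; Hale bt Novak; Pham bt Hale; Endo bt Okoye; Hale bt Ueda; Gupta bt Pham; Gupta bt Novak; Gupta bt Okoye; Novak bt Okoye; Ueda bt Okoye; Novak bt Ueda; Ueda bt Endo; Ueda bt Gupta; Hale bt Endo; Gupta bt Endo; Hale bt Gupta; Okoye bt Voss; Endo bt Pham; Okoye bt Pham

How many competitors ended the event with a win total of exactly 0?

1

Win totals: Hale 5, Ueda 5, Novak 5, Gupta 5, Pham 2, Endo 3, Okoye 3, Voss 0.
Exactly 0: Voss — 1 competitor.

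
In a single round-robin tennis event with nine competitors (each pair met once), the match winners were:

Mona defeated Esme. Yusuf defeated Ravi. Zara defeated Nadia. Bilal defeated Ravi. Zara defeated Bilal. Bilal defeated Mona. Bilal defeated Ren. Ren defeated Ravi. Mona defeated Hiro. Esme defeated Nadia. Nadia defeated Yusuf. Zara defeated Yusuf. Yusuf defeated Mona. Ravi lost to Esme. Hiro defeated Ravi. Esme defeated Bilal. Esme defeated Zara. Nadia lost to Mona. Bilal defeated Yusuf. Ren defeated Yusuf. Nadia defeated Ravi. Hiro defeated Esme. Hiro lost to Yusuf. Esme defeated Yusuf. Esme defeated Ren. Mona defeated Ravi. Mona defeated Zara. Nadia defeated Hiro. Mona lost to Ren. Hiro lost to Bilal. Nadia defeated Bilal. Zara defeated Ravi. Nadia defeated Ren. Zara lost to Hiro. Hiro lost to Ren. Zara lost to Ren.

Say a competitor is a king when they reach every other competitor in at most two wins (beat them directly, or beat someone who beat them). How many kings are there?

Yusuf cannot reach Bilal, Ren in two steps.
Bilal reaches everyone (king).
Esme reaches everyone (king).
Ren reaches everyone (king).
Mona reaches everyone (king).
Nadia reaches everyone (king).
Hiro cannot reach Mona in two steps.
Zara cannot reach Esme in two steps.
Ravi cannot reach Yusuf, Bilal, Esme, Ren, Mona, Nadia, Hiro, Zara in two steps.
Kings: Bilal, Esme, Ren, Mona, Nadia — 5.

5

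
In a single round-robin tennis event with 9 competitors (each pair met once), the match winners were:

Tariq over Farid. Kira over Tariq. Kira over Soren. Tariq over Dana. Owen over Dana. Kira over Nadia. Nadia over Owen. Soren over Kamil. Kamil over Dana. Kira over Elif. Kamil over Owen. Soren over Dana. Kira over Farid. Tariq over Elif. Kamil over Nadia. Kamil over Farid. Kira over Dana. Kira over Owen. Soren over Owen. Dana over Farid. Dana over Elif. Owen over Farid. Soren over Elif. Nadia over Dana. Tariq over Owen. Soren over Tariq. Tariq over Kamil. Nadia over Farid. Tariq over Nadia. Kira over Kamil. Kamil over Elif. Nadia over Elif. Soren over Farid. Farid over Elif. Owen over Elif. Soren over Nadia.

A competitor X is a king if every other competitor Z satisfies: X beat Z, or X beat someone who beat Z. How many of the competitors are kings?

1

Dana cannot reach Owen, Soren, Kamil, Tariq, Nadia, Kira in two steps.
Farid cannot reach Dana, Owen, Soren, Kamil, Tariq, Nadia, Kira in two steps.
Owen cannot reach Soren, Kamil, Tariq, Nadia, Kira in two steps.
Soren cannot reach Kira in two steps.
Kamil cannot reach Soren, Tariq, Kira in two steps.
Tariq cannot reach Soren, Kira in two steps.
Nadia cannot reach Soren, Kamil, Tariq, Kira in two steps.
Kira reaches everyone (king).
Elif cannot reach Dana, Farid, Owen, Soren, Kamil, Tariq, Nadia, Kira in two steps.
Kings: Kira — 1.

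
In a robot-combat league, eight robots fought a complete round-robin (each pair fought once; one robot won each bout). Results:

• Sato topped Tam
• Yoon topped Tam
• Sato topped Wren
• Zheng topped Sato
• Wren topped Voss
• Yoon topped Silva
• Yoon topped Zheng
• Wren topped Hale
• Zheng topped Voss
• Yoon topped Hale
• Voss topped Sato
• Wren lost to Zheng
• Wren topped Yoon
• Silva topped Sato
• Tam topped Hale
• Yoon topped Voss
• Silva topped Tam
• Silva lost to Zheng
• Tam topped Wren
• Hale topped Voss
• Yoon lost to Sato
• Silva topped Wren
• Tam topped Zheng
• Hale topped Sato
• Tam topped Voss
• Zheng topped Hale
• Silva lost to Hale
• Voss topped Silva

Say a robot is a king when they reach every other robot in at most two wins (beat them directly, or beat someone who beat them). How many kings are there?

Silva reaches everyone (king).
Zheng reaches everyone (king).
Voss cannot reach Zheng, Hale in two steps.
Sato reaches everyone (king).
Wren reaches everyone (king).
Hale cannot reach Zheng in two steps.
Yoon reaches everyone (king).
Tam reaches everyone (king).
Kings: Silva, Zheng, Sato, Wren, Yoon, Tam — 6.

6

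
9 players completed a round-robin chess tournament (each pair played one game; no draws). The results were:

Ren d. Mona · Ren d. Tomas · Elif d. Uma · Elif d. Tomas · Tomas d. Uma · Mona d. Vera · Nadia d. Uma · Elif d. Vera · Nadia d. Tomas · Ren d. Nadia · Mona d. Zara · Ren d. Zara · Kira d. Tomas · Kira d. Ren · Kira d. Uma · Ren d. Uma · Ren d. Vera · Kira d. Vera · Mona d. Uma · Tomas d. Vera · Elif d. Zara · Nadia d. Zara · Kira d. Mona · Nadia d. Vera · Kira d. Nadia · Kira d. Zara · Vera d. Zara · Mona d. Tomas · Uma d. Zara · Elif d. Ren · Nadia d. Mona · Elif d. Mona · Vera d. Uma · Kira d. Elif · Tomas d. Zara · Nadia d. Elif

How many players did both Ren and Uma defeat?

1

Ren beat: Uma, Tomas, Vera, Nadia, Mona, Zara.
Uma beat: Zara.
Both beat: Zara — 1.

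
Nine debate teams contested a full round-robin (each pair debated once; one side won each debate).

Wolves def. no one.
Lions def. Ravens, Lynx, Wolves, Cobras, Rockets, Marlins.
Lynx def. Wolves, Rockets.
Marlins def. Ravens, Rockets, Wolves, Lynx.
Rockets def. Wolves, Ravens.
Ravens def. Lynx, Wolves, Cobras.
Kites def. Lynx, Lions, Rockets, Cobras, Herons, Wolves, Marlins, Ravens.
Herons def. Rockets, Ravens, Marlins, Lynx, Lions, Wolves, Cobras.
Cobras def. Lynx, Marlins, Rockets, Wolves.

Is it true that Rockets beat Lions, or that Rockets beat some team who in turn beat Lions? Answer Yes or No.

Rockets did not beat Lions directly.
Rockets beat Wolves, Ravens, but each of them lost to Lions. No two-step path.

No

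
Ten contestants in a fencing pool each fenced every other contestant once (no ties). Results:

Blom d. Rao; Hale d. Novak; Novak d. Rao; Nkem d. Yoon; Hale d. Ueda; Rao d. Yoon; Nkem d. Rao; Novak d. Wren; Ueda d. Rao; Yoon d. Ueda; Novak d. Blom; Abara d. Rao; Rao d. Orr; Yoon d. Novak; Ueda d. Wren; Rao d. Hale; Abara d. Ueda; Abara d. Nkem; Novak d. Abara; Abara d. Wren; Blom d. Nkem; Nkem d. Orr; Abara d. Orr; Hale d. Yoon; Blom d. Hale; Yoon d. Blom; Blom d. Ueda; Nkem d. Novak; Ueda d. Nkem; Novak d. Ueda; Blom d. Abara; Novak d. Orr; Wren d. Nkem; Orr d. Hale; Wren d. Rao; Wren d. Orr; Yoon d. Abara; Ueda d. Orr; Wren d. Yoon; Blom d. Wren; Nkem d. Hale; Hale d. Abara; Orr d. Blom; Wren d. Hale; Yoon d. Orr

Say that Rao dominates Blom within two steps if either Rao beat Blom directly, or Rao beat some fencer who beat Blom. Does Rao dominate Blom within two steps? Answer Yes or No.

Yes

Rao did not beat Blom directly.
Rao beat Yoon, Hale, Orr. Of those, Yoon beat Blom.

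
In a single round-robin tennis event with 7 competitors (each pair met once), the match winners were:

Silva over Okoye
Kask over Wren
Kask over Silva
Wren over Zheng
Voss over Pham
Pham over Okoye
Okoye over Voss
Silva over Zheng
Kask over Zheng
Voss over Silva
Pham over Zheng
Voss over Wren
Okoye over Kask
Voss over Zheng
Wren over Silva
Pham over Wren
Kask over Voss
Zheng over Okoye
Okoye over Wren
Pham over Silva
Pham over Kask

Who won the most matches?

Pham

Win totals: Zheng 1, Silva 2, Wren 2, Pham 5, Kask 4, Okoye 3, Voss 4.
Pham leads with 5 wins (next highest: 4).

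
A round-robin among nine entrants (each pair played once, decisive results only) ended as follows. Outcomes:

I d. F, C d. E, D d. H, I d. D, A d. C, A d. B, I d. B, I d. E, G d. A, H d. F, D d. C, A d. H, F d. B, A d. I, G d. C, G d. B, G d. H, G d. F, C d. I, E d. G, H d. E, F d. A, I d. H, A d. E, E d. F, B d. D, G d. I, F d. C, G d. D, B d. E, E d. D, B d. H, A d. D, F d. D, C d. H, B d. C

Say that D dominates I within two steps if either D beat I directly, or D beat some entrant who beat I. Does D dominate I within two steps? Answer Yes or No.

Yes

D did not beat I directly.
D beat C, H. Of those, C beat I.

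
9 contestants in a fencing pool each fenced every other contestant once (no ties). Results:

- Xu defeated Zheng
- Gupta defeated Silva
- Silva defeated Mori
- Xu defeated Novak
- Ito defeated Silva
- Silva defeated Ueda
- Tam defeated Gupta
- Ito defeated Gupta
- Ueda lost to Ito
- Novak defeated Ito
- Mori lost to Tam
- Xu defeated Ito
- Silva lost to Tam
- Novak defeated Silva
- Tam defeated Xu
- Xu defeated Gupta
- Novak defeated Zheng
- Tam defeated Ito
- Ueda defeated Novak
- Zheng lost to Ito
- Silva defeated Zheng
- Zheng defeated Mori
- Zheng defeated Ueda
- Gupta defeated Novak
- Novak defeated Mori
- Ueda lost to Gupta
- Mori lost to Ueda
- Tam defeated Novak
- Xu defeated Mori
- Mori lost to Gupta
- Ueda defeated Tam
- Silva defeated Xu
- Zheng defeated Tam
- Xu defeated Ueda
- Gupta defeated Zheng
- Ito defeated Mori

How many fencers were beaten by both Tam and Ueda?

2

Tam beat: Silva, Xu, Ito, Gupta, Novak, Mori.
Ueda beat: Tam, Novak, Mori.
Both beat: Novak, Mori — 2.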